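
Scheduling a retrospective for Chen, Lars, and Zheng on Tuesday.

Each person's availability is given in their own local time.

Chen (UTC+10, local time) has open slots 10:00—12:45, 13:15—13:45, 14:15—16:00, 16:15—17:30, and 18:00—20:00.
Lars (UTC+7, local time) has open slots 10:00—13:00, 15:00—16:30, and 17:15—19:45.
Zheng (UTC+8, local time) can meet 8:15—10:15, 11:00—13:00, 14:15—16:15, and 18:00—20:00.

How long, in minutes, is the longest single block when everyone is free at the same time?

45 minutes

Chen → UTC: 00:00–02:45, 03:15–03:45, 04:15–06:00, 06:15–07:30, 08:00–10:00.
Lars → UTC: 03:00–06:00, 08:00–09:30, 10:15–12:45.
Zheng → UTC: 00:15–02:15, 03:00–05:00, 06:15–08:15, 10:00–12:00.
Chen ∩ Lars: 03:15–03:45, 04:15–06:00, 08:00–09:30.
Chen ∩ Lars ∩ Zheng: 03:15–03:45, 04:15–05:00, 08:00–08:15.
Common window lengths: 30, 45, 15 min; longest is 45.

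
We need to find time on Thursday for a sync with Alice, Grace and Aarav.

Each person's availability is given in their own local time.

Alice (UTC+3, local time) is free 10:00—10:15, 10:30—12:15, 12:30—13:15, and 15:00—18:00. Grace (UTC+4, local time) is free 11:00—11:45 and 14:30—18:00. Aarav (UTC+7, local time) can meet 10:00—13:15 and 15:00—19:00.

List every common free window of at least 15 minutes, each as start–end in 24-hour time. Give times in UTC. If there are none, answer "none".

none

Alice → UTC: 07:00–07:15, 07:30–09:15, 09:30–10:15, 12:00–15:00.
Grace → UTC: 07:00–07:45, 10:30–14:00.
Aarav → UTC: 03:00–06:15, 08:00–12:00.
Alice ∩ Grace: 07:00–07:15, 07:30–07:45, 12:00–14:00.
Alice ∩ Grace ∩ Aarav: (none).
Windows ≥ 15 min: (none).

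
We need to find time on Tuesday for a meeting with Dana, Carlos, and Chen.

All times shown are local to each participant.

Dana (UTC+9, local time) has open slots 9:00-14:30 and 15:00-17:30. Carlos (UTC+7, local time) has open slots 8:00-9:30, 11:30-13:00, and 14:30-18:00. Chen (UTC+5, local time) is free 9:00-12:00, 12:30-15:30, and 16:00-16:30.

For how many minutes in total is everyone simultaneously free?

Dana → UTC: 00:00–05:30, 06:00–08:30.
Carlos → UTC: 01:00–02:30, 04:30–06:00, 07:30–11:00.
Chen → UTC: 04:00–07:00, 07:30–10:30, 11:00–11:30.
Dana ∩ Carlos: 01:00–02:30, 04:30–05:30, 07:30–08:30.
Dana ∩ Carlos ∩ Chen: 04:30–05:30, 07:30–08:30.
Total common minutes: 60 + 60 = 120.

120 minutes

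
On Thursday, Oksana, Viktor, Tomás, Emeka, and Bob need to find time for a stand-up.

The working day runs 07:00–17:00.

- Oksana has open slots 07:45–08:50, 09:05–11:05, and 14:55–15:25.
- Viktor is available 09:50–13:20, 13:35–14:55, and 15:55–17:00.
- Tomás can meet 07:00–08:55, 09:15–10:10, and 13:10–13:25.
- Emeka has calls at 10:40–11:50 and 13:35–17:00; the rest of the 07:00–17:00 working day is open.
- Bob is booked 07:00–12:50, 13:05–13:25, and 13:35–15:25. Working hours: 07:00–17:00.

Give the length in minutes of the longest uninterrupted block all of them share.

Emeka free within 07:00–17:00: 07:00–10:40, 11:50–13:35.
Bob free within 07:00–17:00: 12:50–13:05, 13:25–13:35, 15:25–17:00.
Oksana ∩ Viktor: 09:50–11:05.
Oksana ∩ Viktor ∩ Tomás: 09:50–10:10.
Oksana ∩ Viktor ∩ Tomás ∩ Emeka: 09:50–10:10.
Oksana ∩ Viktor ∩ Tomás ∩ Emeka ∩ Bob: (none).
No common window.

0 minutes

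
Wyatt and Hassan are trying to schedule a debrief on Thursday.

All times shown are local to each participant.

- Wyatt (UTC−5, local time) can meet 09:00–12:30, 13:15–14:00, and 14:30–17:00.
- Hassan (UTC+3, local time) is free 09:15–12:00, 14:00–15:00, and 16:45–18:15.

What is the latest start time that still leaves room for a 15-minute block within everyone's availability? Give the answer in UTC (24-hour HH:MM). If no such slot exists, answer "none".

Wyatt → UTC: 14:00–17:30, 18:15–19:00, 19:30–22:00.
Hassan → UTC: 06:15–09:00, 11:00–12:00, 13:45–15:15.
Wyatt ∩ Hassan: 14:00–15:15.
Windows ≥ 15 min: 14:00–15:15.
Latest start in the last window 14:00–15:15 is 15:15 − 15 min = 15:00.

15:00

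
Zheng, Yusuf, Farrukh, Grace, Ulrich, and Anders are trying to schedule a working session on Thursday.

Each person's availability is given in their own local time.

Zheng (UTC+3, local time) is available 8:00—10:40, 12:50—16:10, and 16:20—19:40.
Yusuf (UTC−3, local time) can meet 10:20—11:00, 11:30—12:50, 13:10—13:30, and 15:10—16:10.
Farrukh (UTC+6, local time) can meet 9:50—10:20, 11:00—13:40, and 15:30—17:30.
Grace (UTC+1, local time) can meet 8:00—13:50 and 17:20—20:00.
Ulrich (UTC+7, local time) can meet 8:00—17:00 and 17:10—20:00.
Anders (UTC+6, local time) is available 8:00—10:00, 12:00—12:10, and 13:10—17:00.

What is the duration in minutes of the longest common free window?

Zheng → UTC: 05:00–07:40, 09:50–13:10, 13:20–16:40.
Yusuf → UTC: 13:20–14:00, 14:30–15:50, 16:10–16:30, 18:10–19:10.
Farrukh → UTC: 03:50–04:20, 05:00–07:40, 09:30–11:30.
Grace → UTC: 07:00–12:50, 16:20–19:00.
Ulrich → UTC: 01:00–10:00, 10:10–13:00.
Anders → UTC: 02:00–04:00, 06:00–06:10, 07:10–11:00.
Zheng ∩ Yusuf: 13:20–14:00, 14:30–15:50, 16:10–16:30.
Zheng ∩ Yusuf ∩ Farrukh: (none).
Zheng ∩ Yusuf ∩ Farrukh ∩ Grace: (none).
Zheng ∩ Yusuf ∩ Farrukh ∩ Grace ∩ Ulrich: (none).
Zheng ∩ Yusuf ∩ Farrukh ∩ Grace ∩ Ulrich ∩ Anders: (none).
No common window.

0 minutes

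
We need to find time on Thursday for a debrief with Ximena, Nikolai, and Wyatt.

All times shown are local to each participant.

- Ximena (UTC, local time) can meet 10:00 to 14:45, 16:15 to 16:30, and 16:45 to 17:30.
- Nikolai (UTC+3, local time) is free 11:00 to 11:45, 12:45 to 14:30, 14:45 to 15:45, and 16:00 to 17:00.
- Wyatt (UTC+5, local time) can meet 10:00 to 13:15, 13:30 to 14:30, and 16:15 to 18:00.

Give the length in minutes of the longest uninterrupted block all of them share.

Ximena → UTC: 10:00–14:45, 16:15–16:30, 16:45–17:30.
Nikolai → UTC: 08:00–08:45, 09:45–11:30, 11:45–12:45, 13:00–14:00.
Wyatt → UTC: 05:00–08:15, 08:30–09:30, 11:15–13:00.
Ximena ∩ Nikolai: 10:00–11:30, 11:45–12:45, 13:00–14:00.
Ximena ∩ Nikolai ∩ Wyatt: 11:15–11:30, 11:45–12:45.
Common window lengths: 15, 60 min; longest is 60.

60 minutes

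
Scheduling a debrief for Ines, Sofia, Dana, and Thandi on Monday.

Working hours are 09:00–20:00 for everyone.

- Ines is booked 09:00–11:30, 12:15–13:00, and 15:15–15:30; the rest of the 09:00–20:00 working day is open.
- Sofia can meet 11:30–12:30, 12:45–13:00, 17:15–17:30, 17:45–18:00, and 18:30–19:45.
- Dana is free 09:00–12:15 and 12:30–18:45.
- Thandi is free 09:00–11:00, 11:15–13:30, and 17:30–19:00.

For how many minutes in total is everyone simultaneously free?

Ines free within 09:00–20:00: 11:30–12:15, 13:00–15:15, 15:30–20:00.
Ines ∩ Sofia: 11:30–12:15, 17:15–17:30, 17:45–18:00, 18:30–19:45.
Ines ∩ Sofia ∩ Dana: 11:30–12:15, 17:15–17:30, 17:45–18:00, 18:30–18:45.
Ines ∩ Sofia ∩ Dana ∩ Thandi: 11:30–12:15, 17:45–18:00, 18:30–18:45.
Total common minutes: 45 + 15 + 15 = 75.

75 minutes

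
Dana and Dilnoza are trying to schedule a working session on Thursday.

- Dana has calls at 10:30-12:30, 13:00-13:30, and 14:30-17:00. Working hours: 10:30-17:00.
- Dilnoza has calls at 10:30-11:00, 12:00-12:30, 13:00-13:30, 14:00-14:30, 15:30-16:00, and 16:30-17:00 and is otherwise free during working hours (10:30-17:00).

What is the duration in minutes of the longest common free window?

Dana free within 10:30–17:00: 12:30–13:00, 13:30–14:30.
Dilnoza free within 10:30–17:00: 11:00–12:00, 12:30–13:00, 13:30–14:00, 14:30–15:30, 16:00–16:30.
Dana ∩ Dilnoza: 12:30–13:00, 13:30–14:00.
Common window lengths: 30, 30 min; longest is 30.

30 minutes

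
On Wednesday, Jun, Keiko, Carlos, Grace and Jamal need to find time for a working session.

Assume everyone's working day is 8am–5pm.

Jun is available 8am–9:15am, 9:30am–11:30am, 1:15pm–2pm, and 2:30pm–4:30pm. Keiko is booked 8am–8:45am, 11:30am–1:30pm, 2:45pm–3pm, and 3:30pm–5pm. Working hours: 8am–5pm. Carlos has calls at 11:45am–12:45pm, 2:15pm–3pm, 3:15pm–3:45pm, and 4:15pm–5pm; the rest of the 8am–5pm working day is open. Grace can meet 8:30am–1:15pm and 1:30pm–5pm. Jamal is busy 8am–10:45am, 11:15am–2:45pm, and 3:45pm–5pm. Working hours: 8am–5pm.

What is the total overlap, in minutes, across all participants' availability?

45 minutes

Keiko free within 08:00–17:00: 08:45–11:30, 13:30–14:45, 15:00–15:30.
Carlos free within 08:00–17:00: 08:00–11:45, 12:45–14:15, 15:00–15:15, 15:45–16:15.
Jamal free within 08:00–17:00: 10:45–11:15, 14:45–15:45.
Jun ∩ Keiko: 08:45–09:15, 09:30–11:30, 13:30–14:00, 14:30–14:45, 15:00–15:30.
Jun ∩ Keiko ∩ Carlos: 08:45–09:15, 09:30–11:30, 13:30–14:00, 15:00–15:15.
Jun ∩ Keiko ∩ Carlos ∩ Grace: 08:45–09:15, 09:30–11:30, 13:30–14:00, 15:00–15:15.
Jun ∩ Keiko ∩ Carlos ∩ Grace ∩ Jamal: 10:45–11:15, 15:00–15:15.
Total common minutes: 30 + 15 = 45.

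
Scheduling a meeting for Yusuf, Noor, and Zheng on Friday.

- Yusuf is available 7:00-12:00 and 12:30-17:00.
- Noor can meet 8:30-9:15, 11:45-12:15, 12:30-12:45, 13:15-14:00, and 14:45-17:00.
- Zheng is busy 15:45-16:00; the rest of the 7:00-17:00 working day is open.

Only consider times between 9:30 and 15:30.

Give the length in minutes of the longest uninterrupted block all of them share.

Zheng free within 07:00–17:00: 07:00–15:45, 16:00–17:00.
Yusuf ∩ Noor: 08:30–09:15, 11:45–12:00, 12:30–12:45, 13:15–14:00, 14:45–17:00.
Yusuf ∩ Noor ∩ Zheng: 08:30–09:15, 11:45–12:00, 12:30–12:45, 13:15–14:00, 14:45–15:45, 16:00–17:00.
Restricted to 09:30–15:30: 11:45–12:00, 12:30–12:45, 13:15–14:00, 14:45–15:30.
Common window lengths: 15, 15, 45, 45 min; longest is 45.

45 minutes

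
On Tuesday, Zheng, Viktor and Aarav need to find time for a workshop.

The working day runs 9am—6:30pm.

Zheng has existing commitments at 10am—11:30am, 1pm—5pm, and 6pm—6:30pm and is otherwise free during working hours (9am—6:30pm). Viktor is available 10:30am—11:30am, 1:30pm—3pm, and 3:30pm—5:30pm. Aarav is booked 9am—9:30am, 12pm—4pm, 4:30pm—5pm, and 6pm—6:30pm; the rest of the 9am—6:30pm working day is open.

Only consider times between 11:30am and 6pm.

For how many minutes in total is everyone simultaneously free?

30 minutes

Zheng free within 09:00–18:30: 09:00–10:00, 11:30–13:00, 17:00–18:00.
Aarav free within 09:00–18:30: 09:30–12:00, 16:00–16:30, 17:00–18:00.
Zheng ∩ Viktor: 17:00–17:30.
Zheng ∩ Viktor ∩ Aarav: 17:00–17:30.
Restricted to 11:30–18:00: 17:00–17:30.
Total common minutes: 30.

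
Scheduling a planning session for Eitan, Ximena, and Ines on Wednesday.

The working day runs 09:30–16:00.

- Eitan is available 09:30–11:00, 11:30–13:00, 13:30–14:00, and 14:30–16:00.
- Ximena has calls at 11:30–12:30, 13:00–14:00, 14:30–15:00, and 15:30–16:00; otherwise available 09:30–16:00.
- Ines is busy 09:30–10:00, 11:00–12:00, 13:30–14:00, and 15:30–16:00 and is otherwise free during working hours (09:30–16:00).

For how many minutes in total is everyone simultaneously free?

120 minutes

Ximena free within 09:30–16:00: 09:30–11:30, 12:30–13:00, 14:00–14:30, 15:00–15:30.
Ines free within 09:30–16:00: 10:00–11:00, 12:00–13:30, 14:00–15:30.
Eitan ∩ Ximena: 09:30–11:00, 12:30–13:00, 15:00–15:30.
Eitan ∩ Ximena ∩ Ines: 10:00–11:00, 12:30–13:00, 15:00–15:30.
Total common minutes: 60 + 30 + 30 = 120.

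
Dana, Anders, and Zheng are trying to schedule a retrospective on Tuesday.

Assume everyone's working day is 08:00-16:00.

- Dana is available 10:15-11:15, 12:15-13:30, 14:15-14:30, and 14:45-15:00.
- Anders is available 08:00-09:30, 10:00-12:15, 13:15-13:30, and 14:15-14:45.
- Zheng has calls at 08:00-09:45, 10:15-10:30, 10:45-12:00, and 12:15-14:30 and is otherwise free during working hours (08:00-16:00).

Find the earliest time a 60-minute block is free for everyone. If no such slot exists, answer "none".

Zheng free within 08:00–16:00: 09:45–10:15, 10:30–10:45, 12:00–12:15, 14:30–16:00.
Dana ∩ Anders: 10:15–11:15, 13:15–13:30, 14:15–14:30.
Dana ∩ Anders ∩ Zheng: 10:30–10:45.
Windows ≥ 60 min: (none).

none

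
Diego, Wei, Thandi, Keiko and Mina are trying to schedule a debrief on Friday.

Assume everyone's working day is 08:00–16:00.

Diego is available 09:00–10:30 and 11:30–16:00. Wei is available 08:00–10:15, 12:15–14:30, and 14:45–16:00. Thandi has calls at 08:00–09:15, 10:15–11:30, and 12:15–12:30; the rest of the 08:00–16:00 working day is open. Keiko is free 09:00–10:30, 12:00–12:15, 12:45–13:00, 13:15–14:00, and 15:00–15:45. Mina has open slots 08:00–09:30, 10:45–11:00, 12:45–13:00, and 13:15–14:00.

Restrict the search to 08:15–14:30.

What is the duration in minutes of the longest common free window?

45 minutes

Thandi free within 08:00–16:00: 09:15–10:15, 11:30–12:15, 12:30–16:00.
Diego ∩ Wei: 09:00–10:15, 12:15–14:30, 14:45–16:00.
Diego ∩ Wei ∩ Thandi: 09:15–10:15, 12:30–14:30, 14:45–16:00.
Diego ∩ Wei ∩ Thandi ∩ Keiko: 09:15–10:15, 12:45–13:00, 13:15–14:00, 15:00–15:45.
Diego ∩ Wei ∩ Thandi ∩ Keiko ∩ Mina: 09:15–09:30, 12:45–13:00, 13:15–14:00.
Restricted to 08:15–14:30: 09:15–09:30, 12:45–13:00, 13:15–14:00.
Common window lengths: 15, 15, 45 min; longest is 45.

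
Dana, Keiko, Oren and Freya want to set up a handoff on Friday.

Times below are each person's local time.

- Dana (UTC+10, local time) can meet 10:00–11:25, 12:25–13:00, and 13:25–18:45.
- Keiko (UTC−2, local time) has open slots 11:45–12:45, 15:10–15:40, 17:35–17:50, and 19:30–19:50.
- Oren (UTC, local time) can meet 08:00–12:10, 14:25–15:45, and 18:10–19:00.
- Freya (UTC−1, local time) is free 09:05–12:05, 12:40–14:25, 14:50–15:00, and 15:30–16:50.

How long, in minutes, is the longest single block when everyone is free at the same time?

Dana → UTC: 00:00–01:25, 02:25–03:00, 03:25–08:45.
Keiko → UTC: 13:45–14:45, 17:10–17:40, 19:35–19:50, 21:30–21:50.
Oren → UTC: 08:00–12:10, 14:25–15:45, 18:10–19:00.
Freya → UTC: 10:05–13:05, 13:40–15:25, 15:50–16:00, 16:30–17:50.
Dana ∩ Keiko: (none).
Dana ∩ Keiko ∩ Oren: (none).
Dana ∩ Keiko ∩ Oren ∩ Freya: (none).
No common window.

0 minutes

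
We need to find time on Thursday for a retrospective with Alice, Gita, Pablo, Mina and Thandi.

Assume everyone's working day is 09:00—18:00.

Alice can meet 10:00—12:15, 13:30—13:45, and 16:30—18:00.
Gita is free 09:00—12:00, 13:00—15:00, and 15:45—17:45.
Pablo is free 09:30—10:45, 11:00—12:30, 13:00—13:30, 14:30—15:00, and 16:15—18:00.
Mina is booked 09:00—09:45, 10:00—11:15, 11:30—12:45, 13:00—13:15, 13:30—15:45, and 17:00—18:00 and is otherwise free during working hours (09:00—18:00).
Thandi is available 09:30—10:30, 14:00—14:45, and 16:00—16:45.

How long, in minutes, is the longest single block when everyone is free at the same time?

Mina free within 09:00–18:00: 09:45–10:00, 11:15–11:30, 12:45–13:00, 13:15–13:30, 15:45–17:00.
Alice ∩ Gita: 10:00–12:00, 13:30–13:45, 16:30–17:45.
Alice ∩ Gita ∩ Pablo: 10:00–10:45, 11:00–12:00, 16:30–17:45.
Alice ∩ Gita ∩ Pablo ∩ Mina: 11:15–11:30, 16:30–17:00.
Alice ∩ Gita ∩ Pablo ∩ Mina ∩ Thandi: 16:30–16:45.
Single common window of 15 minutes.

15 minutes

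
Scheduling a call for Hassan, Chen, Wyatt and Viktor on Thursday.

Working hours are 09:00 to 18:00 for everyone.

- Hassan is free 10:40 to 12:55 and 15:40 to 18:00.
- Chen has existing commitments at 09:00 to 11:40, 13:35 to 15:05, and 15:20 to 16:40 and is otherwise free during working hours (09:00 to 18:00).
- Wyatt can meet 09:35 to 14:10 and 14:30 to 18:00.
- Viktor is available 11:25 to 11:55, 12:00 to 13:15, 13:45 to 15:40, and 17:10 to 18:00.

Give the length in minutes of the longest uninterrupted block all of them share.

Chen free within 09:00–18:00: 11:40–13:35, 15:05–15:20, 16:40–18:00.
Hassan ∩ Chen: 11:40–12:55, 16:40–18:00.
Hassan ∩ Chen ∩ Wyatt: 11:40–12:55, 16:40–18:00.
Hassan ∩ Chen ∩ Wyatt ∩ Viktor: 11:40–11:55, 12:00–12:55, 17:10–18:00.
Common window lengths: 15, 55, 50 min; longest is 55.

55 minutes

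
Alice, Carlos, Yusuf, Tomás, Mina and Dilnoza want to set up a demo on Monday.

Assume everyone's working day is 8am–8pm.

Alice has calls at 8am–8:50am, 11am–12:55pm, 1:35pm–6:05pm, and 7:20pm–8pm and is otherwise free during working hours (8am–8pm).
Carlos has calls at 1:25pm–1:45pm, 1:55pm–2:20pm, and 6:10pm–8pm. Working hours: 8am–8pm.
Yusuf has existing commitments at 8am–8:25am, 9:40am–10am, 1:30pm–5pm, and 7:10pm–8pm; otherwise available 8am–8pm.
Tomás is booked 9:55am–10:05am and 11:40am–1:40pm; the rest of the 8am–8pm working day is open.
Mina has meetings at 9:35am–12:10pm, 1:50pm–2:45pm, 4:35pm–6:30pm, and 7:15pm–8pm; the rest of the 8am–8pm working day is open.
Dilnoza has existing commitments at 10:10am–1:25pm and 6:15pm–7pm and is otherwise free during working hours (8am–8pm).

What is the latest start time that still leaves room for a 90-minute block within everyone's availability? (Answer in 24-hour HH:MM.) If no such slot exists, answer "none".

Alice free within 08:00–20:00: 08:50–11:00, 12:55–13:35, 18:05–19:20.
Carlos free within 08:00–20:00: 08:00–13:25, 13:45–13:55, 14:20–18:10.
Yusuf free within 08:00–20:00: 08:25–09:40, 10:00–13:30, 17:00–19:10.
Tomás free within 08:00–20:00: 08:00–09:55, 10:05–11:40, 13:40–20:00.
Mina free within 08:00–20:00: 08:00–09:35, 12:10–13:50, 14:45–16:35, 18:30–19:15.
Dilnoza free within 08:00–20:00: 08:00–10:10, 13:25–18:15, 19:00–20:00.
Alice ∩ Carlos: 08:50–11:00, 12:55–13:25, 18:05–18:10.
Alice ∩ Carlos ∩ Yusuf: 08:50–09:40, 10:00–11:00, 12:55–13:25, 18:05–18:10.
Alice ∩ Carlos ∩ Yusuf ∩ Tomás: 08:50–09:40, 10:05–11:00, 18:05–18:10.
Alice ∩ Carlos ∩ Yusuf ∩ Tomás ∩ Mina: 08:50–09:35.
Alice ∩ Carlos ∩ Yusuf ∩ Tomás ∩ Mina ∩ Dilnoza: 08:50–09:35.
Windows ≥ 90 min: (none).

none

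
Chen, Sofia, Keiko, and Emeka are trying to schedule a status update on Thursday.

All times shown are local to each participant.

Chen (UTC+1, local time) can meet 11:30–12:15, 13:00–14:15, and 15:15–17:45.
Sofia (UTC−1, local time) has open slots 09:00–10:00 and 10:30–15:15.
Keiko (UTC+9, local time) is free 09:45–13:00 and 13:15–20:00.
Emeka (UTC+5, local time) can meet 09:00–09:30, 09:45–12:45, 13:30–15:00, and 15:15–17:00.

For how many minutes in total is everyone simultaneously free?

Chen → UTC: 10:30–11:15, 12:00–13:15, 14:15–16:45.
Sofia → UTC: 10:00–11:00, 11:30–16:15.
Keiko → UTC: 00:45–04:00, 04:15–11:00.
Emeka → UTC: 04:00–04:30, 04:45–07:45, 08:30–10:00, 10:15–12:00.
Chen ∩ Sofia: 10:30–11:00, 12:00–13:15, 14:15–16:15.
Chen ∩ Sofia ∩ Keiko: 10:30–11:00.
Chen ∩ Sofia ∩ Keiko ∩ Emeka: 10:30–11:00.
Total common minutes: 30.

30 minutes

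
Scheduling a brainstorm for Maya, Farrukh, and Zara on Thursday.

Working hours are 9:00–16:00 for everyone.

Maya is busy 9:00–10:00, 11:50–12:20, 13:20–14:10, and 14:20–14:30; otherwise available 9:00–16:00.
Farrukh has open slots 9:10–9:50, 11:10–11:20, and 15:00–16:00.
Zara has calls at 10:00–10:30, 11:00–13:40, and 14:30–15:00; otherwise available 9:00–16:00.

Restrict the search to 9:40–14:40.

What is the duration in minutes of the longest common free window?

Maya free within 09:00–16:00: 10:00–11:50, 12:20–13:20, 14:10–14:20, 14:30–16:00.
Zara free within 09:00–16:00: 09:00–10:00, 10:30–11:00, 13:40–14:30, 15:00–16:00.
Maya ∩ Farrukh: 11:10–11:20, 15:00–16:00.
Maya ∩ Farrukh ∩ Zara: 15:00–16:00.
Restricted to 09:40–14:40: (none).
No common window.

0 minutes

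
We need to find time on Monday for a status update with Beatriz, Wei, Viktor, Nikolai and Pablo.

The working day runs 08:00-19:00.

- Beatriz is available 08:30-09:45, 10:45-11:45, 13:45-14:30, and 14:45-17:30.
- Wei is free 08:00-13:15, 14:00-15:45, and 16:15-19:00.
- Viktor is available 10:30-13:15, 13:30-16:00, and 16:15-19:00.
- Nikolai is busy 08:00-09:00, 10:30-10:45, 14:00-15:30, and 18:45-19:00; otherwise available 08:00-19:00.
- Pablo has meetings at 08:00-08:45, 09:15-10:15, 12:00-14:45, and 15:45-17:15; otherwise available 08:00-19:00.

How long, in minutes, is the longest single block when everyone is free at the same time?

60 minutes

Nikolai free within 08:00–19:00: 09:00–10:30, 10:45–14:00, 15:30–18:45.
Pablo free within 08:00–19:00: 08:45–09:15, 10:15–12:00, 14:45–15:45, 17:15–19:00.
Beatriz ∩ Wei: 08:30–09:45, 10:45–11:45, 14:00–14:30, 14:45–15:45, 16:15–17:30.
Beatriz ∩ Wei ∩ Viktor: 10:45–11:45, 14:00–14:30, 14:45–15:45, 16:15–17:30.
Beatriz ∩ Wei ∩ Viktor ∩ Nikolai: 10:45–11:45, 15:30–15:45, 16:15–17:30.
Beatriz ∩ Wei ∩ Viktor ∩ Nikolai ∩ Pablo: 10:45–11:45, 15:30–15:45, 17:15–17:30.
Common window lengths: 60, 15, 15 min; longest is 60.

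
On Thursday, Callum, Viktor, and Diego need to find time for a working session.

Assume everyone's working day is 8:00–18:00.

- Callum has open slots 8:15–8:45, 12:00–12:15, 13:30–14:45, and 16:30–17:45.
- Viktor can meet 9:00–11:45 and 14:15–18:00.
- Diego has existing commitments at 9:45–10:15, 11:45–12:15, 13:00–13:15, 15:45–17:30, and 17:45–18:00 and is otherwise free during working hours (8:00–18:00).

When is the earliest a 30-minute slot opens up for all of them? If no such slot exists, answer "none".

Diego free within 08:00–18:00: 08:00–09:45, 10:15–11:45, 12:15–13:00, 13:15–15:45, 17:30–17:45.
Callum ∩ Viktor: 14:15–14:45, 16:30–17:45.
Callum ∩ Viktor ∩ Diego: 14:15–14:45, 17:30–17:45.
Windows ≥ 30 min: 14:15–14:45.
Earliest such window starts at 14:15.

14:15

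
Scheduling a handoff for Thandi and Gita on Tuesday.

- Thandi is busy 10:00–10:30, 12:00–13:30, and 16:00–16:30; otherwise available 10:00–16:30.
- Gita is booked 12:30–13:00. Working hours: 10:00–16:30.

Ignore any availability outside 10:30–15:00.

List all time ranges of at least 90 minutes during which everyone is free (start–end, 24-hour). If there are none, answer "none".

Thandi free within 10:00–16:30: 10:30–12:00, 13:30–16:00.
Gita free within 10:00–16:30: 10:00–12:30, 13:00–16:30.
Thandi ∩ Gita: 10:30–12:00, 13:30–16:00.
Restricted to 10:30–15:00: 10:30–12:00, 13:30–15:00.
Windows ≥ 90 min: 10:30–12:00, 13:30–15:00.

10:30–12:00, 13:30–15:00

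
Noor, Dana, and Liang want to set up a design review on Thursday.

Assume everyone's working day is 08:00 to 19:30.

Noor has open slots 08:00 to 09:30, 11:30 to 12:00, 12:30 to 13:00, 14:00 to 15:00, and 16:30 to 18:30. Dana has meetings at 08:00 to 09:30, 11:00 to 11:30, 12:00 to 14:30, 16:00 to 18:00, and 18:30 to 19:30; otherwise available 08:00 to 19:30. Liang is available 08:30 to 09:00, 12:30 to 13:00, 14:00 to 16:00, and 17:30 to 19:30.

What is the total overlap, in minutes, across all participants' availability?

60 minutes

Dana free within 08:00–19:30: 09:30–11:00, 11:30–12:00, 14:30–16:00, 18:00–18:30.
Noor ∩ Dana: 11:30–12:00, 14:30–15:00, 18:00–18:30.
Noor ∩ Dana ∩ Liang: 14:30–15:00, 18:00–18:30.
Total common minutes: 30 + 30 = 60.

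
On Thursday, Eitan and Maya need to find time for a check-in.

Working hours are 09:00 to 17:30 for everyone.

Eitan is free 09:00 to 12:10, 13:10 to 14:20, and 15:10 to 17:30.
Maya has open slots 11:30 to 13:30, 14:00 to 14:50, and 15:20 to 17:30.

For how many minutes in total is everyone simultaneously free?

Eitan ∩ Maya: 11:30–12:10, 13:10–13:30, 14:00–14:20, 15:20–17:30.
Total common minutes: 40 + 20 + 20 + 130 = 210.

210 minutes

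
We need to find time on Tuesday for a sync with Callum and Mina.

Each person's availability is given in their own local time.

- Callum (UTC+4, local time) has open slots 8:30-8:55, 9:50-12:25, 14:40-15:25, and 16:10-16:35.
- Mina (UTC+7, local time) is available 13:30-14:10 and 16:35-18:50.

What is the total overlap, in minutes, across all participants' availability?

Callum → UTC: 04:30–04:55, 05:50–08:25, 10:40–11:25, 12:10–12:35.
Mina → UTC: 06:30–07:10, 09:35–11:50.
Callum ∩ Mina: 06:30–07:10, 10:40–11:25.
Total common minutes: 40 + 45 = 85.

85 minutes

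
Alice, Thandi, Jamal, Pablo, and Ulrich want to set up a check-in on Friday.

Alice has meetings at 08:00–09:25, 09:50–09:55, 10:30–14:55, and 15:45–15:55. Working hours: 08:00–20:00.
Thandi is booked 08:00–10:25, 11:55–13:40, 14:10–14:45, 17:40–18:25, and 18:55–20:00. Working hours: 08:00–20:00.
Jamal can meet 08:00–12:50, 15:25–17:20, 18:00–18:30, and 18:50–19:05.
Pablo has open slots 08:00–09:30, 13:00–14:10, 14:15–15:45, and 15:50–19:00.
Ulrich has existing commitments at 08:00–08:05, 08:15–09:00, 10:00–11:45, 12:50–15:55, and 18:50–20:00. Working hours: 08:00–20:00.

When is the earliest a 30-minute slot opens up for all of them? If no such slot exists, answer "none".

Alice free within 08:00–20:00: 09:25–09:50, 09:55–10:30, 14:55–15:45, 15:55–20:00.
Thandi free within 08:00–20:00: 10:25–11:55, 13:40–14:10, 14:45–17:40, 18:25–18:55.
Ulrich free within 08:00–20:00: 08:05–08:15, 09:00–10:00, 11:45–12:50, 15:55–18:50.
Alice ∩ Thandi: 10:25–10:30, 14:55–15:45, 15:55–17:40, 18:25–18:55.
Alice ∩ Thandi ∩ Jamal: 10:25–10:30, 15:25–15:45, 15:55–17:20, 18:25–18:30, 18:50–18:55.
Alice ∩ Thandi ∩ Jamal ∩ Pablo: 15:25–15:45, 15:55–17:20, 18:25–18:30, 18:50–18:55.
Alice ∩ Thandi ∩ Jamal ∩ Pablo ∩ Ulrich: 15:55–17:20, 18:25–18:30.
Windows ≥ 30 min: 15:55–17:20.
Earliest such window starts at 15:55.

15:55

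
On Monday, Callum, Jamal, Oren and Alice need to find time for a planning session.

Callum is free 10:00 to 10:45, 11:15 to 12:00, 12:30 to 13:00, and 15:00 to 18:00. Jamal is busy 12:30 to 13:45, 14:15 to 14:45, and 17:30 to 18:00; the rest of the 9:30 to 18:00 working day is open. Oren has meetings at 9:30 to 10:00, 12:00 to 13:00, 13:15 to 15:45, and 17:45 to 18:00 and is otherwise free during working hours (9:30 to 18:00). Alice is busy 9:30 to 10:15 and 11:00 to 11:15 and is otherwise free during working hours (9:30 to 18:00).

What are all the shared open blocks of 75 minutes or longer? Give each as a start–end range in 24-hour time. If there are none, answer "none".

Jamal free within 09:30–18:00: 09:30–12:30, 13:45–14:15, 14:45–17:30.
Oren free within 09:30–18:00: 10:00–12:00, 13:00–13:15, 15:45–17:45.
Alice free within 09:30–18:00: 10:15–11:00, 11:15–18:00.
Callum ∩ Jamal: 10:00–10:45, 11:15–12:00, 15:00–17:30.
Callum ∩ Jamal ∩ Oren: 10:00–10:45, 11:15–12:00, 15:45–17:30.
Callum ∩ Jamal ∩ Oren ∩ Alice: 10:15–10:45, 11:15–12:00, 15:45–17:30.
Windows ≥ 75 min: 15:45–17:30.

15:45–17:30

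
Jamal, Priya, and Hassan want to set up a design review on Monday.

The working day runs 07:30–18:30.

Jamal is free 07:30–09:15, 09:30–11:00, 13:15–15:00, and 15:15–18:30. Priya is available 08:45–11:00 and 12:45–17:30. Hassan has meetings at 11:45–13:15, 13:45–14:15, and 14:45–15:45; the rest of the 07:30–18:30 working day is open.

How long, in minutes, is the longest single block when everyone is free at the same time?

105 minutes

Hassan free within 07:30–18:30: 07:30–11:45, 13:15–13:45, 14:15–14:45, 15:45–18:30.
Jamal ∩ Priya: 08:45–09:15, 09:30–11:00, 13:15–15:00, 15:15–17:30.
Jamal ∩ Priya ∩ Hassan: 08:45–09:15, 09:30–11:00, 13:15–13:45, 14:15–14:45, 15:45–17:30.
Common window lengths: 30, 90, 30, 30, 105 min; longest is 105.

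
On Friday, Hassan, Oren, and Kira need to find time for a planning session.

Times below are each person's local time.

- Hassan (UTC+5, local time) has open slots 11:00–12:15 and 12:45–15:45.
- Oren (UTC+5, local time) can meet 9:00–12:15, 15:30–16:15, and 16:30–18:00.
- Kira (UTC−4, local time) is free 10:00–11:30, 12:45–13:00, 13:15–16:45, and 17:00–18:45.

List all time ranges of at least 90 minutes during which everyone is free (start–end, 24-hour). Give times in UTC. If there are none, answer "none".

Hassan → UTC: 06:00–07:15, 07:45–10:45.
Oren → UTC: 04:00–07:15, 10:30–11:15, 11:30–13:00.
Kira → UTC: 14:00–15:30, 16:45–17:00, 17:15–20:45, 21:00–22:45.
Hassan ∩ Oren: 06:00–07:15, 10:30–10:45.
Hassan ∩ Oren ∩ Kira: (none).
Windows ≥ 90 min: (none).

none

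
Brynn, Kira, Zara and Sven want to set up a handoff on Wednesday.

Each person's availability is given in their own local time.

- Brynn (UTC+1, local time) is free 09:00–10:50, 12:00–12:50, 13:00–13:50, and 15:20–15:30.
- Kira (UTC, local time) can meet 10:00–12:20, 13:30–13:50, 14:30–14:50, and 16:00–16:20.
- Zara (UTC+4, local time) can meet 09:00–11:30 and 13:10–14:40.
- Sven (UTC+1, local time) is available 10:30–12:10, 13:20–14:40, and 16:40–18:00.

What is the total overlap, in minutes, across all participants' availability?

Brynn → UTC: 08:00–09:50, 11:00–11:50, 12:00–12:50, 14:20–14:30.
Kira → UTC: 10:00–12:20, 13:30–13:50, 14:30–14:50, 16:00–16:20.
Zara → UTC: 05:00–07:30, 09:10–10:40.
Sven → UTC: 09:30–11:10, 12:20–13:40, 15:40–17:00.
Brynn ∩ Kira: 11:00–11:50, 12:00–12:20.
Brynn ∩ Kira ∩ Zara: (none).
Brynn ∩ Kira ∩ Zara ∩ Sven: (none).
Total common minutes: 0.

0 minutes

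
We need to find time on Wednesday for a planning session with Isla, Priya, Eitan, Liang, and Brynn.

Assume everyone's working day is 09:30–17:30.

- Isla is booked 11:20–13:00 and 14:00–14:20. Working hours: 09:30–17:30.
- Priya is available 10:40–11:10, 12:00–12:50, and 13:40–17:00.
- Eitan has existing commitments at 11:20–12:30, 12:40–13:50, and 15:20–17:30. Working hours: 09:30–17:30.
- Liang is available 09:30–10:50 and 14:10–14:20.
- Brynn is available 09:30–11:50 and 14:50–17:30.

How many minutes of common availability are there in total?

10 minutes

Isla free within 09:30–17:30: 09:30–11:20, 13:00–14:00, 14:20–17:30.
Eitan free within 09:30–17:30: 09:30–11:20, 12:30–12:40, 13:50–15:20.
Isla ∩ Priya: 10:40–11:10, 13:40–14:00, 14:20–17:00.
Isla ∩ Priya ∩ Eitan: 10:40–11:10, 13:50–14:00, 14:20–15:20.
Isla ∩ Priya ∩ Eitan ∩ Liang: 10:40–10:50.
Isla ∩ Priya ∩ Eitan ∩ Liang ∩ Brynn: 10:40–10:50.
Total common minutes: 10.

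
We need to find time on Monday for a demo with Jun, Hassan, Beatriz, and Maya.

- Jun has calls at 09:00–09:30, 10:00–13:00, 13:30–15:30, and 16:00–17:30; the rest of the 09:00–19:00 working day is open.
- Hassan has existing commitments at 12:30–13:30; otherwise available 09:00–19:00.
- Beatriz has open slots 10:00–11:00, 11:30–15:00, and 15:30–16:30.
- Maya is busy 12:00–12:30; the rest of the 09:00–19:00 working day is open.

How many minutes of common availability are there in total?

Jun free within 09:00–19:00: 09:30–10:00, 13:00–13:30, 15:30–16:00, 17:30–19:00.
Hassan free within 09:00–19:00: 09:00–12:30, 13:30–19:00.
Maya free within 09:00–19:00: 09:00–12:00, 12:30–19:00.
Jun ∩ Hassan: 09:30–10:00, 15:30–16:00, 17:30–19:00.
Jun ∩ Hassan ∩ Beatriz: 15:30–16:00.
Jun ∩ Hassan ∩ Beatriz ∩ Maya: 15:30–16:00.
Total common minutes: 30.

30 minutes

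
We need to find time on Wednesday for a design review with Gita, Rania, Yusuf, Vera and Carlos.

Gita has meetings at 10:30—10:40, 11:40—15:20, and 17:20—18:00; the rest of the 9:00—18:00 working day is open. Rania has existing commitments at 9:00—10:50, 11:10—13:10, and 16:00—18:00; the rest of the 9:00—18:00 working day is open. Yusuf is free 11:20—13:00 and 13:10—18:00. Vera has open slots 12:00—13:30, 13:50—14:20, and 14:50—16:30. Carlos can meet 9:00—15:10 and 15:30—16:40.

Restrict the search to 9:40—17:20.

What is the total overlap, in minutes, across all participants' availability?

30 minutes

Gita free within 09:00–18:00: 09:00–10:30, 10:40–11:40, 15:20–17:20.
Rania free within 09:00–18:00: 10:50–11:10, 13:10–16:00.
Gita ∩ Rania: 10:50–11:10, 15:20–16:00.
Gita ∩ Rania ∩ Yusuf: 15:20–16:00.
Gita ∩ Rania ∩ Yusuf ∩ Vera: 15:20–16:00.
Gita ∩ Rania ∩ Yusuf ∩ Vera ∩ Carlos: 15:30–16:00.
Restricted to 09:40–17:20: 15:30–16:00.
Total common minutes: 30.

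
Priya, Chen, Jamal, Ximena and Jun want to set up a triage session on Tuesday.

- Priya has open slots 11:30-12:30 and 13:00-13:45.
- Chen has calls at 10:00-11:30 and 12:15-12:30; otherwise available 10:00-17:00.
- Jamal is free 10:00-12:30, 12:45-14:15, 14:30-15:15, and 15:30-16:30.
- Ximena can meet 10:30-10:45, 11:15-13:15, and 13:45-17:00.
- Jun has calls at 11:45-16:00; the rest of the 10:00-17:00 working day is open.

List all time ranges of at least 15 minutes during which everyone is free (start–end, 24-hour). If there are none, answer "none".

11:30–11:45

Chen free within 10:00–17:00: 11:30–12:15, 12:30–17:00.
Jun free within 10:00–17:00: 10:00–11:45, 16:00–17:00.
Priya ∩ Chen: 11:30–12:15, 13:00–13:45.
Priya ∩ Chen ∩ Jamal: 11:30–12:15, 13:00–13:45.
Priya ∩ Chen ∩ Jamal ∩ Ximena: 11:30–12:15, 13:00–13:15.
Priya ∩ Chen ∩ Jamal ∩ Ximena ∩ Jun: 11:30–11:45.
Windows ≥ 15 min: 11:30–11:45.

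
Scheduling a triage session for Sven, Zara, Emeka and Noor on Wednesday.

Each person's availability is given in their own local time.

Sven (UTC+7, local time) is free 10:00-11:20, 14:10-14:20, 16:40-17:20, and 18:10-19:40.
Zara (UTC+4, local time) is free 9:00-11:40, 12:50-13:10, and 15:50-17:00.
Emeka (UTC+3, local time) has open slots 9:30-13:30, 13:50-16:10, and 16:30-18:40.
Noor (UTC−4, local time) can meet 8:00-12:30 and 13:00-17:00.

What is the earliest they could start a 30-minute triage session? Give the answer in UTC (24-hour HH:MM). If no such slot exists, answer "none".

Sven → UTC: 03:00–04:20, 07:10–07:20, 09:40–10:20, 11:10–12:40.
Zara → UTC: 05:00–07:40, 08:50–09:10, 11:50–13:00.
Emeka → UTC: 06:30–10:30, 10:50–13:10, 13:30–15:40.
Noor → UTC: 12:00–16:30, 17:00–21:00.
Sven ∩ Zara: 07:10–07:20, 11:50–12:40.
Sven ∩ Zara ∩ Emeka: 07:10–07:20, 11:50–12:40.
Sven ∩ Zara ∩ Emeka ∩ Noor: 12:00–12:40.
Windows ≥ 30 min: 12:00–12:40.
Earliest such window starts at 12:00.

12:00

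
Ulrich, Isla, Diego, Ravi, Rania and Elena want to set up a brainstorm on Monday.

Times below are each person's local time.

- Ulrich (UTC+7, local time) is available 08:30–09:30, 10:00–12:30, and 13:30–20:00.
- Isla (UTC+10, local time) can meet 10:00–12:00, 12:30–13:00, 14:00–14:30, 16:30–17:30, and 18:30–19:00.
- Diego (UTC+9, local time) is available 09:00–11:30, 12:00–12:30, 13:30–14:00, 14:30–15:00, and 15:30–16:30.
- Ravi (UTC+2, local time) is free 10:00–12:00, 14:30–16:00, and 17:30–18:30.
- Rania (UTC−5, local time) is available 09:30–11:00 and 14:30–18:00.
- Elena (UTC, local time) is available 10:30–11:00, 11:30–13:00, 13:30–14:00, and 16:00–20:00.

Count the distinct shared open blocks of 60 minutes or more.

0

Ulrich → UTC: 01:30–02:30, 03:00–05:30, 06:30–13:00.
Isla → UTC: 00:00–02:00, 02:30–03:00, 04:00–04:30, 06:30–07:30, 08:30–09:00.
Diego → UTC: 00:00–02:30, 03:00–03:30, 04:30–05:00, 05:30–06:00, 06:30–07:30.
Ravi → UTC: 08:00–10:00, 12:30–14:00, 15:30–16:30.
Rania → UTC: 14:30–16:00, 19:30–23:00.
Elena → UTC: 10:30–11:00, 11:30–13:00, 13:30–14:00, 16:00–20:00.
Ulrich ∩ Isla: 01:30–02:00, 04:00–04:30, 06:30–07:30, 08:30–09:00.
Ulrich ∩ Isla ∩ Diego: 01:30–02:00, 06:30–07:30.
Ulrich ∩ Isla ∩ Diego ∩ Ravi: (none).
Ulrich ∩ Isla ∩ Diego ∩ Ravi ∩ Rania: (none).
Ulrich ∩ Isla ∩ Diego ∩ Ravi ∩ Rania ∩ Elena: (none).
Windows ≥ 60 min: (none).
That's 0 windows.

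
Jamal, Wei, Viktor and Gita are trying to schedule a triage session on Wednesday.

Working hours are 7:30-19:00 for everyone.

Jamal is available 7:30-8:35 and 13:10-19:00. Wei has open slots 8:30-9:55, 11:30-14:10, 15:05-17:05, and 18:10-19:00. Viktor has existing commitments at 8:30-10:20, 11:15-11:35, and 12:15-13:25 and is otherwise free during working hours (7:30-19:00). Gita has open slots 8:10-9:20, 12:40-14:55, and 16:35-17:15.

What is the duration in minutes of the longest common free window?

45 minutes

Viktor free within 07:30–19:00: 07:30–08:30, 10:20–11:15, 11:35–12:15, 13:25–19:00.
Jamal ∩ Wei: 08:30–08:35, 13:10–14:10, 15:05–17:05, 18:10–19:00.
Jamal ∩ Wei ∩ Viktor: 13:25–14:10, 15:05–17:05, 18:10–19:00.
Jamal ∩ Wei ∩ Viktor ∩ Gita: 13:25–14:10, 16:35–17:05.
Common window lengths: 45, 30 min; longest is 45.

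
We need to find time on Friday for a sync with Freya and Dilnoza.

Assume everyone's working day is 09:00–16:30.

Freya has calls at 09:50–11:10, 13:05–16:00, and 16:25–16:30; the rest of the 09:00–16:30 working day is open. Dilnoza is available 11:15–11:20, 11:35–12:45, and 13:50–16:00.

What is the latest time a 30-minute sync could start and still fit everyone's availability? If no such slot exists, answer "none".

12:15

Freya free within 09:00–16:30: 09:00–09:50, 11:10–13:05, 16:00–16:25.
Freya ∩ Dilnoza: 11:15–11:20, 11:35–12:45.
Windows ≥ 30 min: 11:35–12:45.
Latest start in the last window 11:35–12:45 is 12:45 − 30 min = 12:15.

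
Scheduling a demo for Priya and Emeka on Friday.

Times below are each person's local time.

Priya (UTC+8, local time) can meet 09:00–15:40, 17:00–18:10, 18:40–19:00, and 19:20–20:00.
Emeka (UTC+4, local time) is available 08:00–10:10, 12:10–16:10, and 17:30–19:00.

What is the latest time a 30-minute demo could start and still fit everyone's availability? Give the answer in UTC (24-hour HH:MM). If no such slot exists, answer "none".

Priya → UTC: 01:00–07:40, 09:00–10:10, 10:40–11:00, 11:20–12:00.
Emeka → UTC: 04:00–06:10, 08:10–12:10, 13:30–15:00.
Priya ∩ Emeka: 04:00–06:10, 09:00–10:10, 10:40–11:00, 11:20–12:00.
Windows ≥ 30 min: 04:00–06:10, 09:00–10:10, 11:20–12:00.
Latest start in the last window 11:20–12:00 is 12:00 − 30 min = 11:30.

11:30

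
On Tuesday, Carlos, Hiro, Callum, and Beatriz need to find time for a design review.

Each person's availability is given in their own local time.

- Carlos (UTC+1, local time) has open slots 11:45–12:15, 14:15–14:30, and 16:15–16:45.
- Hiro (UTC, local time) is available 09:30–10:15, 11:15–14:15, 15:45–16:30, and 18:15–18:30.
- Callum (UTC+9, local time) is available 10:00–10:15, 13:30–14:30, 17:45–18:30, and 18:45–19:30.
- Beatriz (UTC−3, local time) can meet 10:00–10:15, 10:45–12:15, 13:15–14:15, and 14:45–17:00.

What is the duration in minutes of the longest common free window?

0 minutes

Carlos → UTC: 10:45–11:15, 13:15–13:30, 15:15–15:45.
Hiro → UTC: 09:30–10:15, 11:15–14:15, 15:45–16:30, 18:15–18:30.
Callum → UTC: 01:00–01:15, 04:30–05:30, 08:45–09:30, 09:45–10:30.
Beatriz → UTC: 13:00–13:15, 13:45–15:15, 16:15–17:15, 17:45–20:00.
Carlos ∩ Hiro: 13:15–13:30.
Carlos ∩ Hiro ∩ Callum: (none).
Carlos ∩ Hiro ∩ Callum ∩ Beatriz: (none).
No common window.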